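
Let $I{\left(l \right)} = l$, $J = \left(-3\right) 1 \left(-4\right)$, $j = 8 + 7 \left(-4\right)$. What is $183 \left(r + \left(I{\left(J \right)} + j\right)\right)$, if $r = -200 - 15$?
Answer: $-40809$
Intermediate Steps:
$j = -20$ ($j = 8 - 28 = -20$)
$J = 12$ ($J = \left(-3\right) \left(-4\right) = 12$)
$r = -215$
$183 \left(r + \left(I{\left(J \right)} + j\right)\right) = 183 \left(-215 + \left(12 - 20\right)\right) = 183 \left(-215 - 8\right) = 183 \left(-223\right) = -40809$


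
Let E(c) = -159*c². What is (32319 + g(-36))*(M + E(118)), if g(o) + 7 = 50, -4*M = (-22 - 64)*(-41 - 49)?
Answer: -71709370062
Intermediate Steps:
M = -1935 (M = -(-22 - 64)*(-41 - 49)/4 = -(-43)*(-90)/2 = -¼*7740 = -1935)
g(o) = 43 (g(o) = -7 + 50 = 43)
(32319 + g(-36))*(M + E(118)) = (32319 + 43)*(-1935 - 159*118²) = 32362*(-1935 - 159*13924) = 32362*(-1935 - 2213916) = 32362*(-2215851) = -71709370062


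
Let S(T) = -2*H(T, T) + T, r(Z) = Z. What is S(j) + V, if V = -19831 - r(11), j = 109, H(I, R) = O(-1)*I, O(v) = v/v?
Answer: -19951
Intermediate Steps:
O(v) = 1
H(I, R) = I (H(I, R) = 1*I = I)
S(T) = -T (S(T) = -2*T + T = -T)
V = -19842 (V = -19831 - 1*11 = -19831 - 11 = -19842)
S(j) + V = -1*109 - 19842 = -109 - 19842 = -19951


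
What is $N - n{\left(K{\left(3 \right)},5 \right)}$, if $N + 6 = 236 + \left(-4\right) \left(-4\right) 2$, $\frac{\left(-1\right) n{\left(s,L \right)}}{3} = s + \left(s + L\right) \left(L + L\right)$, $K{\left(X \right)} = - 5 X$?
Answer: $-83$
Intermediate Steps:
$n{\left(s,L \right)} = - 3 s - 6 L \left(L + s\right)$ ($n{\left(s,L \right)} = - 3 \left(s + \left(s + L\right) \left(L + L\right)\right) = - 3 \left(s + \left(L + s\right) 2 L\right) = - 3 \left(s + 2 L \left(L + s\right)\right) = - 3 s - 6 L \left(L + s\right)$)
$N = 262$ ($N = -6 + \left(236 + \left(-4\right) \left(-4\right) 2\right) = -6 + \left(236 + 16 \cdot 2\right) = -6 + \left(236 + 32\right) = -6 + 268 = 262$)
$N - n{\left(K{\left(3 \right)},5 \right)} = 262 - \left(- 6 \cdot 5^{2} - 3 \left(\left(-5\right) 3\right) - 30 \left(\left(-5\right) 3\right)\right) = 262 - \left(\left(-6\right) 25 - -45 - 30 \left(-15\right)\right) = 262 - \left(-150 + 45 + 450\right) = 262 - 345 = -83$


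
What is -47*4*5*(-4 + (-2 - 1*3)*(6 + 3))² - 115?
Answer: -2257055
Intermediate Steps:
-47*4*5*(-4 + (-2 - 1*3)*(6 + 3))² - 115 = -940*(-4 + (-2 - 3)*9)² - 115 = -940*(-4 - 5*9)² - 115 = -940*(-4 - 45)² - 115 = -940*(-49)² - 115 = -940*2401 - 115 = -47*48020 - 115 = -2256940 - 115 = -2257055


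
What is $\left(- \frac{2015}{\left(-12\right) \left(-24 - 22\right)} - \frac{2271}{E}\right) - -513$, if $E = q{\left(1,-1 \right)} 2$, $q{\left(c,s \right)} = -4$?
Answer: $\frac{109465}{138} \approx 793.22$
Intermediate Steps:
$E = -8$ ($E = \left(-4\right) 2 = -8$)
$\left(- \frac{2015}{\left(-12\right) \left(-24 - 22\right)} - \frac{2271}{E}\right) - -513 = \left(- \frac{2015}{\left(-12\right) \left(-24 - 22\right)} - \frac{2271}{-8}\right) - -513 = \left(- \frac{2015}{\left(-12\right) \left(-46\right)} - - \frac{2271}{8}\right) + 513 = \left(- \frac{2015}{552} + \frac{2271}{8}\right) + 513 = \frac{38671}{138} + 513 = \frac{109465}{138}$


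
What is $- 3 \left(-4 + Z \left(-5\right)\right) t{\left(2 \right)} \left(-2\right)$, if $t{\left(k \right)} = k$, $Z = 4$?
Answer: $-288$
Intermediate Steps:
$- 3 \left(-4 + Z \left(-5\right)\right) t{\left(2 \right)} \left(-2\right) = - 3 \left(-4 + 4 \left(-5\right)\right) 2 \left(-2\right) = - 3 \left(-4 - 20\right) 2 \left(-2\right) = \left(-3\right) \left(-24\right) 2 \left(-2\right) = 72 \cdot 2 \left(-2\right) = 144 \left(-2\right) = -288$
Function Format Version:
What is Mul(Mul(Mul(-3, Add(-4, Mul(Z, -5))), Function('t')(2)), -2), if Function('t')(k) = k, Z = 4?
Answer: -288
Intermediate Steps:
Mul(Mul(Mul(-3, Add(-4, Mul(Z, -5))), Function('t')(2)), -2) = Mul(Mul(Mul(-3, Add(-4, Mul(4, -5))), 2), -2) = Mul(Mul(Mul(-3, Add(-4, -20)), 2), -2) = Mul(Mul(Mul(-3, -24), 2), -2) = Mul(Mul(72, 2), -2) = Mul(144, -2) = -288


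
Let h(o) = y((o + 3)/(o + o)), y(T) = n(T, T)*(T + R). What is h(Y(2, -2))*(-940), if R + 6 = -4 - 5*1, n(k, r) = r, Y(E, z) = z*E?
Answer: 27965/16 ≈ 1747.8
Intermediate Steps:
Y(E, z) = E*z
R = -15 (R = -6 + (-4 - 5*1) = -6 + (-4 - 5) = -6 - 9 = -15)
y(T) = T*(-15 + T) (y(T) = T*(T - 15) = T*(-15 + T))
h(o) = (-15 + (3 + o)/(2*o))*(3 + o)/(2*o) (h(o) = ((o + 3)/(o + o))*(-15 + (o + 3)/(o + o)) = ((3 + o)/((2*o)))*(-15 + (3 + o)/((2*o))) = ((3 + o)*(1/(2*o)))*(-15 + (3 + o)*(1/(2*o))) = ((3 + o)/(2*o))*(-15 + (3 + o)/(2*o)) = (-15 + (3 + o)/(2*o))*(3 + o)/(2*o))
h(Y(2, -2))*(-940) = (-29/4 - 21/(2*(-2)) + 9/(4*(2*(-2))**2))*(-940) = (-29/4 - 21/(-4) + (9/4)/(-4)**2)*(-940) = (-29/4 - 21*(-1/4) + (9/4)*(1/16))*(-940) = (-29/4 + 21/4 + 9/64)*(-940) = -119/64*(-940) = 27965/16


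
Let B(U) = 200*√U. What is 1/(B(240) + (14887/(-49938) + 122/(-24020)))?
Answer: 1704046426910835/53955976859193942427004 + 1124082861996701250*√15/13488994214798485606751 ≈ 0.00032278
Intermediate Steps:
1/(B(240) + (14887/(-49938) + 122/(-24020))) = 1/(200*√240 + (14887/(-49938) + 122/(-24020))) = 1/(200*(4*√15) + (14887*(-1/49938) + 122*(-1/24020))) = 1/(800*√15 + (-14887/49938 - 61/12010)) = 1/(800*√15 - 45459772/149938845) = 1/(-45459772/149938845 + 800*√15)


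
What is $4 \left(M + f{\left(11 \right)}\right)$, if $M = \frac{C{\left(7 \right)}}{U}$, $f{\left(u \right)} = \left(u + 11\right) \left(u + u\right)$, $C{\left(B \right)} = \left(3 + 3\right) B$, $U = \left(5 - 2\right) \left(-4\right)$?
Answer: $1922$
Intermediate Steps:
$U = -12$ ($U = 3 \left(-4\right) = -12$)
$C{\left(B \right)} = 6 B$
$f{\left(u \right)} = 2 u \left(11 + u\right)$ ($f{\left(u \right)} = \left(11 + u\right) 2 u = 2 u \left(11 + u\right)$)
$M = - \frac{7}{2}$ ($M = \frac{6 \cdot 7}{-12} = 42 \left(- \frac{1}{12}\right) = - \frac{7}{2} \approx -3.5$)
$4 \left(M + f{\left(11 \right)}\right) = 4 \left(- \frac{7}{2} + 2 \cdot 11 \left(11 + 11\right)\right) = 4 \left(- \frac{7}{2} + 2 \cdot 11 \cdot 22\right) = 4 \left(- \frac{7}{2} + 484\right) = 4 \cdot \frac{961}{2} = 1922$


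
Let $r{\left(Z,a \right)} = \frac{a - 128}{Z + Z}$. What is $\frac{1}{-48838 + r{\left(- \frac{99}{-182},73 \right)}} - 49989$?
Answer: $- \frac{21995010042}{439997} \approx -49989.0$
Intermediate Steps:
$r{\left(Z,a \right)} = \frac{-128 + a}{2 Z}$
$\frac{1}{-48838 + r{\left(- \frac{99}{-182},73 \right)}} - 49989 = \frac{1}{-48838 + \frac{-128 + 73}{2 \left(- \frac{99}{-182}\right)}} - 49989 = \frac{1}{-48838 + \frac{1}{2} \frac{1}{\left(-99\right) \left(- \frac{1}{182}\right)} \left(-55\right)} - 49989 = \frac{1}{-48838 + \frac{1}{2} \frac{1}{\frac{99}{182}} \left(-55\right)} - 49989 = \frac{1}{-48838 + \frac{1}{2} \cdot \frac{182}{99} \left(-55\right)} - 49989 = \frac{1}{-48838 - \frac{455}{9}} - 49989 = \frac{1}{- \frac{439997}{9}} - 49989 = - \frac{9}{439997} - 49989 = - \frac{21995010042}{439997}$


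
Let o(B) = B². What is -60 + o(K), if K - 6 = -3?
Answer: -51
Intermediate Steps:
K = 3 (K = 6 - 3 = 3)
-60 + o(K) = -60 + 3² = -60 + 9 = -51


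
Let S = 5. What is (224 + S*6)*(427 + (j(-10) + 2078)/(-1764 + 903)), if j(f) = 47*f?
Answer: 30991302/287 ≈ 1.0798e+5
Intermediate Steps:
(224 + S*6)*(427 + (j(-10) + 2078)/(-1764 + 903)) = (224 + 5*6)*(427 + (47*(-10) + 2078)/(-1764 + 903)) = (224 + 30)*(427 + (-470 + 2078)/(-861)) = 254*(427 + 1608*(-1/861)) = 254*(427 - 536/287) = 254*(122013/287) = 30991302/287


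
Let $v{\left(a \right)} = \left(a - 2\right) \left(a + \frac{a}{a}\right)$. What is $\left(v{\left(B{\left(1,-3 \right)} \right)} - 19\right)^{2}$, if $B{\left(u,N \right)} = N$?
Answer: $81$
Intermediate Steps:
$v{\left(a \right)} = \left(1 + a\right) \left(-2 + a\right)$ ($v{\left(a \right)} = \left(-2 + a\right) \left(a + 1\right) = \left(-2 + a\right) \left(1 + a\right) = \left(1 + a\right) \left(-2 + a\right)$)
$\left(v{\left(B{\left(1,-3 \right)} \right)} - 19\right)^{2} = \left(\left(-2 + \left(-3\right)^{2} - -3\right) - 19\right)^{2} = \left(\left(-2 + 9 + 3\right) - 19\right)^{2} = \left(10 - 19\right)^{2} = \left(-9\right)^{2} = 81$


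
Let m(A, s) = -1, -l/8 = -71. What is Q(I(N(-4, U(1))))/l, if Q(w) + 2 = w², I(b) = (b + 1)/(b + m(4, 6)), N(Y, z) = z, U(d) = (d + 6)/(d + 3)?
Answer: 103/5112 ≈ 0.020149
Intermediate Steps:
l = 568 (l = -8*(-71) = 568)
U(d) = (6 + d)/(3 + d)
I(b) = (1 + b)/(-1 + b) (I(b) = (b + 1)/(b - 1) = (1 + b)/(-1 + b))
Q(w) = -2 + w²
Q(I(N(-4, U(1))))/l = (-2 + ((1 + (6 + 1)/(3 + 1))/(-1 + (6 + 1)/(3 + 1)))²)/568 = (-2 + ((1 + 7/4)/(-1 + 7/4))²)*(1/568) = (-2 + ((11/4)/(¾))²)*(1/568) = (-2 + ((4/3)*(11/4))²)*(1/568) = (-2 + (11/3)²)*(1/568) = (-2 + 121/9)*(1/568) = (103/9)*(1/568) = 103/5112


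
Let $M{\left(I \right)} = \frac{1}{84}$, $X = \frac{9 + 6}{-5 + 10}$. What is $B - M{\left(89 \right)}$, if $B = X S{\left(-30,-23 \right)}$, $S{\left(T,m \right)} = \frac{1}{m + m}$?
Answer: $- \frac{149}{1932} \approx -0.077122$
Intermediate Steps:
$S{\left(T,m \right)} = \frac{1}{2 m}$
$X = 3$ ($X = \frac{15}{5} = 15 \cdot \frac{1}{5} = 3$)
$B = - \frac{3}{46}$ ($B = 3 \frac{1}{2 \left(-23\right)} = 3 \cdot \frac{1}{2} \left(- \frac{1}{23}\right) = 3 \left(- \frac{1}{46}\right) = - \frac{3}{46} \approx -0.065217$)
$M{\left(I \right)} = \frac{1}{84}$
$B - M{\left(89 \right)} = - \frac{3}{46} - \frac{1}{84} = - \frac{149}{1932}$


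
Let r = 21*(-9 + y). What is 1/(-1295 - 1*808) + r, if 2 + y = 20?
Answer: 397466/2103 ≈ 189.00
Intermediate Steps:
y = 18 (y = -2 + 20 = 18)
r = 189 (r = 21*(-9 + 18) = 21*9 = 189)
1/(-1295 - 1*808) + r = 1/(-1295 - 1*808) + 189 = 1/(-1295 - 808) + 189 = 1/(-2103) + 189 = -1/2103 + 189 = 397466/2103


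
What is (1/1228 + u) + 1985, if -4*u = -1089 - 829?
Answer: 3026407/1228 ≈ 2464.5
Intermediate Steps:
u = 959/2 (u = -(-1089 - 829)/4 = -¼*(-1918) = 959/2 ≈ 479.50)
(1/1228 + u) + 1985 = (1/1228 + 959/2) + 1985 = 588827/1228 + 1985 = 3026407/1228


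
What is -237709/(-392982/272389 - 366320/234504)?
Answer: 1897996723387713/23992173676 ≈ 79109.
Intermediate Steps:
-237709/(-392982/272389 - 366320/234504) = -237709/(-392982*1/272389 - 366320*1/234504) = -237709/(-392982/272389 - 45790/29313) = -237709/(-23992173676/7984538757) = -237709*(-7984538757/23992173676) = 1897996723387713/23992173676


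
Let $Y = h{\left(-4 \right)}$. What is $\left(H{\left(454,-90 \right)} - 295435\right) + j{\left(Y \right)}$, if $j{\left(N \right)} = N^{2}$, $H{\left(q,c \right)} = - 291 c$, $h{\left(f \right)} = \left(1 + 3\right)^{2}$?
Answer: $-268989$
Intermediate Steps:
$h{\left(f \right)} = 16$ ($h{\left(f \right)} = 4^{2} = 16$)
$Y = 16$
$\left(H{\left(454,-90 \right)} - 295435\right) + j{\left(Y \right)} = \left(\left(-291\right) \left(-90\right) - 295435\right) + 16^{2} = \left(26190 - 295435\right) + 256 = -269245 + 256 = -268989$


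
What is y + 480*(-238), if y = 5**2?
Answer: -114215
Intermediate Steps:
y = 25
y + 480*(-238) = 25 + 480*(-238) = 25 - 114240 = -114215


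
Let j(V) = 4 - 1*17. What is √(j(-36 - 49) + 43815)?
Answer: 11*√362 ≈ 209.29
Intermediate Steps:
j(V) = -13 (j(V) = 4 - 17 = -13)
√(j(-36 - 49) + 43815) = √(-13 + 43815) = √43802 = 11*√362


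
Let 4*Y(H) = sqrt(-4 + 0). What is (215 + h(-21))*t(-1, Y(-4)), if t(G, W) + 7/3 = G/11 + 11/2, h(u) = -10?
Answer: 41615/66 ≈ 630.53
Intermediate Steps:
Y(H) = I/2 (Y(H) = sqrt(-4 + 0)/4 = sqrt(-4)/4 = (2*I)/4 = I/2)
t(G, W) = 19/6 + G/11 (t(G, W) = -7/3 + (G/11 + 11/2) = -7/3 + (11/2 + G/11) = 19/6 + G/11)
(215 + h(-21))*t(-1, Y(-4)) = (215 - 10)*(19/6 + (1/11)*(-1)) = 205*(19/6 - 1/11) = 205*(203/66) = 41615/66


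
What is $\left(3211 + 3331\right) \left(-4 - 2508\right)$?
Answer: $-16433504$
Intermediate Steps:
$\left(3211 + 3331\right) \left(-4 - 2508\right) = 6542 \left(-2512\right) = -16433504$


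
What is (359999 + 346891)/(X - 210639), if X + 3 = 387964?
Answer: 353445/88661 ≈ 3.9865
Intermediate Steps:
X = 387961 (X = -3 + 387964 = 387961)
(359999 + 346891)/(X - 210639) = (359999 + 346891)/(387961 - 210639) = 706890/177322 = 706890*(1/177322) = 353445/88661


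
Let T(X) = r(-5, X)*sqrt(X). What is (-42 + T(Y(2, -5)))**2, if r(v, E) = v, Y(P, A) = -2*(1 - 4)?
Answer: 1914 + 420*sqrt(6) ≈ 2942.8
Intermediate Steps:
Y(P, A) = 6 (Y(P, A) = -2*(-3) = 6)
T(X) = -5*sqrt(X)
(-42 + T(Y(2, -5)))**2 = (-42 - 5*sqrt(6))**2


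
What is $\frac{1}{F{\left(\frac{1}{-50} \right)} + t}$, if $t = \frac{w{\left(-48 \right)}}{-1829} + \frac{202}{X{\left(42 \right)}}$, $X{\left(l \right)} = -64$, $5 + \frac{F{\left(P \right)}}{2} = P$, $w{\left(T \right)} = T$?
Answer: $- \frac{1463200}{19270353} \approx -0.07593$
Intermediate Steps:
$F{\left(P \right)} = -10 + 2 P$
$t = - \frac{183193}{58528}$ ($t = - \frac{48}{-1829} + \frac{202}{-64} = \left(-48\right) \left(- \frac{1}{1829}\right) + 202 \left(- \frac{1}{64}\right) = \frac{48}{1829} - \frac{101}{32} = - \frac{183193}{58528} \approx -3.13$)
$\frac{1}{F{\left(\frac{1}{-50} \right)} + t} = \frac{1}{\left(-10 + \frac{2}{-50}\right) - \frac{183193}{58528}} = \frac{1}{\left(-10 + 2 \left(- \frac{1}{50}\right)\right) - \frac{183193}{58528}} = \frac{1}{\left(-10 - \frac{1}{25}\right) - \frac{183193}{58528}} = \frac{1}{- \frac{251}{25} - \frac{183193}{58528}} = \frac{1}{- \frac{19270353}{1463200}} = - \frac{1463200}{19270353}$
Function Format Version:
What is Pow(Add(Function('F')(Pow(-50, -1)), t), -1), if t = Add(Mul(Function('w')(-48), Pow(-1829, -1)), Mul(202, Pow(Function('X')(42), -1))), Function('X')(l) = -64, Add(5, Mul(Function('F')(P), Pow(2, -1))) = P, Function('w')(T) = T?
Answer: Rational(-1463200, 19270353) ≈ -0.075930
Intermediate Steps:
Function('F')(P) = Add(-10, Mul(2, P))
t = Rational(-183193, 58528) (t = Add(Mul(-48, Pow(-1829, -1)), Mul(202, Pow(-64, -1))) = Add(Mul(-48, Rational(-1, 1829)), Mul(202, Rational(-1, 64))) = Add(Rational(48, 1829), Rational(-101, 32)) = Rational(-183193, 58528) ≈ -3.1300)
Pow(Add(Function('F')(Pow(-50, -1)), t), -1) = Pow(Add(Add(-10, Mul(2, Pow(-50, -1))), Rational(-183193, 58528)), -1) = Pow(Add(Add(-10, Mul(2, Rational(-1, 50))), Rational(-183193, 58528)), -1) = Pow(Add(Add(-10, Rational(-1, 25)), Rational(-183193, 58528)), -1) = Pow(Add(Rational(-251, 25), Rational(-183193, 58528)), -1) = Pow(Rational(-19270353, 1463200), -1) = Rational(-1463200, 19270353)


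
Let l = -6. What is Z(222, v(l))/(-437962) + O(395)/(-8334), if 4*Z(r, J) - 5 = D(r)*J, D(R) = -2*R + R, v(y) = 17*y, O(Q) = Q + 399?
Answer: -789862039/7299950616 ≈ -0.10820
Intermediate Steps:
O(Q) = 399 + Q
D(R) = -R
Z(r, J) = 5/4 - J*r/4 (Z(r, J) = 5/4 + ((-r)*J)/4 = 5/4 + (-J*r)/4 = 5/4 - J*r/4)
Z(222, v(l))/(-437962) + O(395)/(-8334) = (5/4 - ¼*17*(-6)*222)/(-437962) + (399 + 395)/(-8334) = (5/4 - ¼*(-102)*222)*(-1/437962) + 794*(-1/8334) = (5/4 + 5661)*(-1/437962) - 397/4167 = (22649/4)*(-1/437962) - 397/4167 = -22649/1751848 - 397/4167 = -789862039/7299950616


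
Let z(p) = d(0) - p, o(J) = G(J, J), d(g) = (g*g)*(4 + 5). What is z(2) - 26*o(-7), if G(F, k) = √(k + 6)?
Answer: -2 - 26*I ≈ -2.0 - 26.0*I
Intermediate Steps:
d(g) = 9*g² (d(g) = g²*9 = 9*g²)
G(F, k) = √(6 + k)
o(J) = √(6 + J)
z(p) = -p (z(p) = 9*0² - p = 9*0 - p = 0 - p = -p)
z(2) - 26*o(-7) = -1*2 - 26*√(6 - 7) = -2 - 26*I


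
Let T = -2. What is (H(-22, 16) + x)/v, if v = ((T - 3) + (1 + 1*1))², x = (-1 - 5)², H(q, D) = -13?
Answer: 23/9 ≈ 2.5556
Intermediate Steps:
x = 36 (x = (-6)² = 36)
v = 9 (v = ((-2 - 3) + (1 + 1*1))² = (-5 + (1 + 1))² = (-5 + 2)² = (-3)² = 9)
(H(-22, 16) + x)/v = (-13 + 36)/9 = 23*(⅑) = 23/9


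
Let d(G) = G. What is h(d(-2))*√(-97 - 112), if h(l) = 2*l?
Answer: -4*I*√209 ≈ -57.827*I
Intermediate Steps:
h(d(-2))*√(-97 - 112) = (2*(-2))*√(-97 - 112) = -4*I*√209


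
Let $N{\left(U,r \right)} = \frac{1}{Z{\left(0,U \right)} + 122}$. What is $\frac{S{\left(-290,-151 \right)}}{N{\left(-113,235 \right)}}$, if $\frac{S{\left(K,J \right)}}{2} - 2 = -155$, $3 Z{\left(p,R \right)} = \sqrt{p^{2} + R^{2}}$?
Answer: $-48858$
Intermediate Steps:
$Z{\left(p,R \right)} = \frac{\sqrt{R^{2} + p^{2}}}{3}$ ($Z{\left(p,R \right)} = \frac{\sqrt{p^{2} + R^{2}}}{3} = \frac{\sqrt{R^{2} + p^{2}}}{3}$)
$S{\left(K,J \right)} = -306$ ($S{\left(K,J \right)} = 4 + 2 \left(-155\right) = 4 - 310 = -306$)
$N{\left(U,r \right)} = \frac{1}{122 + \frac{\sqrt{U^{2}}}{3}}$ ($N{\left(U,r \right)} = \frac{1}{\frac{\sqrt{U^{2} + 0^{2}}}{3} + 122} = \frac{1}{\frac{\sqrt{U^{2} + 0}}{3} + 122} = \frac{1}{\frac{\sqrt{U^{2}}}{3} + 122} = \frac{1}{122 + \frac{\sqrt{U^{2}}}{3}}$)
$\frac{S{\left(-290,-151 \right)}}{N{\left(-113,235 \right)}} = - \frac{306}{3 \frac{1}{366 + \sqrt{\left(-113\right)^{2}}}} = - \frac{306}{3 \frac{1}{366 + \sqrt{12769}}} = - \frac{306}{3 \frac{1}{366 + 113}} = - \frac{306}{3 \cdot \frac{1}{479}} = - \frac{306}{\frac{3}{479}} = \left(-306\right) \frac{479}{3} = -48858$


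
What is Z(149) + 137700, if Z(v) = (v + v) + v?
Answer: 138147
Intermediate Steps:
Z(v) = 3*v (Z(v) = 2*v + v = 3*v)
Z(149) + 137700 = 3*149 + 137700 = 447 + 137700 = 138147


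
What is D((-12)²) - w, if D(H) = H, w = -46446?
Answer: 46590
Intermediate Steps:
D((-12)²) - w = (-12)² - 1*(-46446) = 144 + 46446 = 46590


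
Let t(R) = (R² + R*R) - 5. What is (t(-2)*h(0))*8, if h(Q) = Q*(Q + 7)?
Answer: 0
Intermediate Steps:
h(Q) = Q*(7 + Q)
t(R) = -5 + 2*R² (t(R) = (R² + R²) - 5 = 2*R² - 5 = -5 + 2*R²)
(t(-2)*h(0))*8 = ((-5 + 2*(-2)²)*(0*(7 + 0)))*8 = ((-5 + 2*4)*(0*7))*8 = ((-5 + 8)*0)*8 = (3*0)*8 = 0*8 = 0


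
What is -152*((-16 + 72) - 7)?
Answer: -7448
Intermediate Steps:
-152*((-16 + 72) - 7) = -152*(56 - 7) = -152*49 = -7448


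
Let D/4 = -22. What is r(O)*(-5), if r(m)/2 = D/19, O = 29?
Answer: 880/19 ≈ 46.316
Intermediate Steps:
D = -88 (D = 4*(-22) = -88)
r(m) = -176/19 (r(m) = 2*(-88/19) = -176/19)
r(O)*(-5) = -176/19*(-5) = 880/19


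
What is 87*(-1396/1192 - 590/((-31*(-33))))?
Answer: -15452563/101618 ≈ -152.07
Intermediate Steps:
87*(-1396/1192 - 590/((-31*(-33)))) = 87*(-1396*1/1192 - 590/1023) = 87*(-349/298 - 590*1/1023) = 87*(-349/298 - 590/1023) = 87*(-532847/304854) = -15452563/101618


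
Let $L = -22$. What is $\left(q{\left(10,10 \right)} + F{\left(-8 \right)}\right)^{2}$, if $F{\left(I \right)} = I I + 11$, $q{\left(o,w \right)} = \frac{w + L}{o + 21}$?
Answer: $\frac{5349969}{961} \approx 5567.1$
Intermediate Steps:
$q{\left(o,w \right)} = \frac{-22 + w}{21 + o}$ ($q{\left(o,w \right)} = \frac{w - 22}{o + 21} = \frac{-22 + w}{21 + o}$)
$F{\left(I \right)} = 11 + I^{2}$ ($F{\left(I \right)} = I^{2} + 11 = 11 + I^{2}$)
$\left(q{\left(10,10 \right)} + F{\left(-8 \right)}\right)^{2} = \left(\frac{-22 + 10}{21 + 10} + \left(11 + \left(-8\right)^{2}\right)\right)^{2} = \left(\frac{1}{31} \left(-12\right) + \left(11 + 64\right)\right)^{2} = \left(\frac{1}{31} \left(-12\right) + 75\right)^{2} = \left(- \frac{12}{31} + 75\right)^{2} = \left(\frac{2313}{31}\right)^{2} = \frac{5349969}{961}$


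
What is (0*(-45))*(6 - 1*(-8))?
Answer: 0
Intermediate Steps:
(0*(-45))*(6 - 1*(-8)) = 0*(6 + 8) = 0*14 = 0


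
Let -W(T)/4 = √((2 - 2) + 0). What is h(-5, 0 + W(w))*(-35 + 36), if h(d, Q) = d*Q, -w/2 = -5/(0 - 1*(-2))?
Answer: 0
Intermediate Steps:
w = 5 (w = -(-10)/(0 - 1*(-2)) = -(-10)/(0 + 2) = -(-10)/2 = -2*(-5/2) = 5)
W(T) = 0 (W(T) = -4*√((2 - 2) + 0) = -4*√(0 + 0) = -4*√0 = -4*0 = 0)
h(d, Q) = Q*d
h(-5, 0 + W(w))*(-35 + 36) = ((0 + 0)*(-5))*(-35 + 36) = (0*(-5))*1 = 0*1 = 0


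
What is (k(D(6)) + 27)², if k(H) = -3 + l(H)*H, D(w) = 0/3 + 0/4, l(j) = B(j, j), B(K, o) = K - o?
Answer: 576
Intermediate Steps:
l(j) = 0 (l(j) = j - j = 0)
D(w) = 0 (D(w) = 0*(⅓) + 0*(¼) = 0 + 0 = 0)
k(H) = -3 (k(H) = -3 + 0*H = -3 + 0 = -3)
(k(D(6)) + 27)² = (-3 + 27)² = 24² = 576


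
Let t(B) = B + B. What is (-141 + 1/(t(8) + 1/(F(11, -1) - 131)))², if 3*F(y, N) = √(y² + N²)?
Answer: 30944754520576922698/1557880347420049 - 33376805760*√122/1557880347420049 ≈ 19863.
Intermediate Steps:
F(y, N) = √(N² + y²)/3 (F(y, N) = √(y² + N²)/3 = √(N² + y²)/3)
t(B) = 2*B
(-141 + 1/(t(8) + 1/(F(11, -1) - 131)))² = (-141 + 1/(2*8 + 1/(√((-1)² + 11²)/3 - 131)))² = (-141 + 1/(16 + 1/(√(1 + 121)/3 - 131)))² = (-141 + 1/(16 + 1/(√122/3 - 131)))² = (-141 + 1/(16 + 1/(-131 + √122/3)))²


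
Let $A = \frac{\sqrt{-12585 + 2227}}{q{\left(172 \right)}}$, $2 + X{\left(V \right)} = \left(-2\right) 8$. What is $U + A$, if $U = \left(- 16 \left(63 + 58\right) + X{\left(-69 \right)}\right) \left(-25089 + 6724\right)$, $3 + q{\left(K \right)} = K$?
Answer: $35885210 + \frac{i \sqrt{10358}}{169} \approx 3.5885 \cdot 10^{7} + 0.60221 i$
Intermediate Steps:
$X{\left(V \right)} = -18$ ($X{\left(V \right)} = -2 - 16 = -18$)
$q{\left(K \right)} = -3 + K$
$U = 35885210$ ($U = \left(- 16 \left(63 + 58\right) - 18\right) \left(-25089 + 6724\right) = \left(\left(-16\right) 121 - 18\right) \left(-18365\right) = \left(-1936 - 18\right) \left(-18365\right) = \left(-1954\right) \left(-18365\right) = 35885210$)
$A = \frac{i \sqrt{10358}}{169}$ ($A = \frac{\sqrt{-12585 + 2227}}{-3 + 172} = \frac{\sqrt{-10358}}{169} = i \sqrt{10358} \cdot \frac{1}{169} = \frac{i \sqrt{10358}}{169} \approx 0.60221 i$)
$U + A = 35885210 + \frac{i \sqrt{10358}}{169}$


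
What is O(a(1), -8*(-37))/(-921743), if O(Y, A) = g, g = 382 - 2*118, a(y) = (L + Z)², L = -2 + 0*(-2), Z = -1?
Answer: -146/921743 ≈ -0.00015840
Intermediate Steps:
L = -2 (L = -2 + 0 = -2)
a(y) = 9 (a(y) = (-2 - 1)² = (-3)² = 9)
g = 146 (g = 382 - 1*236 = 382 - 236 = 146)
O(Y, A) = 146
O(a(1), -8*(-37))/(-921743) = 146/(-921743) = 146*(-1/921743) = -146/921743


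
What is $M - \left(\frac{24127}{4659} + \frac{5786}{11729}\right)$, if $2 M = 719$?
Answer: $\frac{38670165395}{109290822} \approx 353.83$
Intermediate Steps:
$M = \frac{719}{2}$ ($M = \frac{1}{2} \cdot 719 = \frac{719}{2} \approx 359.5$)
$M - \left(\frac{24127}{4659} + \frac{5786}{11729}\right) = \frac{719}{2} - \left(\frac{24127}{4659} + \frac{5786}{11729}\right) = \frac{719}{2} - \frac{309942557}{54645411} = \frac{38670165395}{109290822}$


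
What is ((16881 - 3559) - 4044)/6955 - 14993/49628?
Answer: 356172269/345162740 ≈ 1.0319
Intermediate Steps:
((16881 - 3559) - 4044)/6955 - 14993/49628 = (13322 - 4044)*(1/6955) - 14993*1/49628 = 9278*(1/6955) - 14993/49628 = 9278/6955 - 14993/49628 = 356172269/345162740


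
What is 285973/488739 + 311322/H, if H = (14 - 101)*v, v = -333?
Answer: 17826680749/1573250841 ≈ 11.331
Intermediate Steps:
H = 28971 (H = (14 - 101)*(-333) = -87*(-333) = 28971)
285973/488739 + 311322/H = 285973/488739 + 311322/28971 = 285973*(1/488739) + 311322*(1/28971) = 285973/488739 + 103774/9657 = 17826680749/1573250841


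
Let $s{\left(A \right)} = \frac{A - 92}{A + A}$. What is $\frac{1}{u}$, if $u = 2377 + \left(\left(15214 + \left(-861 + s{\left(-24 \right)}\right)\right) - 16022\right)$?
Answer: $\frac{12}{8525} \approx 0.0014076$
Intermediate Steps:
$s{\left(A \right)} = \frac{-92 + A}{2 A}$
$u = \frac{8525}{12}$ ($u = 2377 - \left(1669 - \frac{-92 - 24}{2 \left(-24\right)}\right) = 2377 + \left(\left(15214 - \left(861 + \frac{1}{48} \left(-116\right)\right)\right) - 16022\right) = 2377 + \left(\left(15214 + \left(-861 + \frac{29}{12}\right)\right) - 16022\right) = 2377 + \left(\left(15214 - \frac{10303}{12}\right) - 16022\right) = 2377 + \left(\frac{172265}{12} - 16022\right) = 2377 - \frac{19999}{12} = \frac{8525}{12} \approx 710.42$)
$\frac{1}{u} = \frac{1}{\frac{8525}{12}} = \frac{12}{8525}$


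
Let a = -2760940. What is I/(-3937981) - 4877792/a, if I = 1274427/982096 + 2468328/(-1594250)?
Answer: 107411120140140300745249/60797108068050737474000 ≈ 1.7667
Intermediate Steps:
I = -196189905369/782853274000 (I = 1274427*(1/982096) + 2468328*(-1/1594250) = 1274427/982096 - 1234164/797125 = -196189905369/782853274000 ≈ -0.25061)
I/(-3937981) - 4877792/a = -196189905369/782853274000/(-3937981) - 4877792/(-2760940) = -196189905369/782853274000*(-1/3937981) - 4877792*(-1/2760940) = 196189905369/3082861318799794000 + 1219448/690235 = 107411120140140300745249/60797108068050737474000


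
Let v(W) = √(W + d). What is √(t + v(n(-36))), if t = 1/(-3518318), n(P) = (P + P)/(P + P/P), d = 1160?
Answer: √(-4309939550 + 1732998616877360*√88970)/123141130 ≈ 5.8386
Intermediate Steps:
n(P) = 2*P/(1 + P) (n(P) = (2*P)/(P + 1) = (2*P)/(1 + P) = 2*P/(1 + P))
v(W) = √(1160 + W) (v(W) = √(W + 1160) = √(1160 + W))
t = -1/3518318 ≈ -2.8423e-7
√(t + v(n(-36))) = √(-1/3518318 + √(1160 + 2*(-36)/(1 - 36))) = √(-1/3518318 + √(1160 + 2*(-36)/(-35))) = √(-1/3518318 + √(1160 + 2*(-36)*(-1/35))) = √(-1/3518318 + √(1160 + 72/35)) = √(-1/3518318 + √(40672/35)) = √(-1/3518318 + 4*√88970/35)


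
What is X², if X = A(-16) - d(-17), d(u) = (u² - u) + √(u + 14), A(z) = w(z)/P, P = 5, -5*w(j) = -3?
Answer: 58474734/625 + 15294*I*√3/25 ≈ 93560.0 + 1059.6*I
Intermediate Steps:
w(j) = ⅗ (w(j) = -⅕*(-3) = ⅗)
A(z) = 3/25 (A(z) = (⅗)/5 = (⅗)*(⅕) = 3/25)
d(u) = u² + √(14 + u) - u (d(u) = (u² - u) + √(14 + u) = u² + √(14 + u) - u)
X = -7647/25 - I*√3 (X = 3/25 - ((-17)² + √(14 - 17) - 1*(-17)) = 3/25 - (289 + √(-3) + 17) = 3/25 - (289 + I*√3 + 17) = 3/25 - (306 + I*√3) = 3/25 + (-306 - I*√3) = -7647/25 - I*√3 ≈ -305.88 - 1.732*I)
X² = (-7647/25 - I*√3)²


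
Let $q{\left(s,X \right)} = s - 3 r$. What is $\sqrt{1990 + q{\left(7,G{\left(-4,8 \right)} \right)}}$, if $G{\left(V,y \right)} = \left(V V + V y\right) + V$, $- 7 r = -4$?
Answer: $\frac{\sqrt{97769}}{7} \approx 44.669$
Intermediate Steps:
$r = \frac{4}{7}$ ($r = \left(- \frac{1}{7}\right) \left(-4\right) = \frac{4}{7} \approx 0.57143$)
$G{\left(V,y \right)} = V + V^{2} + V y$ ($G{\left(V,y \right)} = \left(V^{2} + V y\right) + V = V + V^{2} + V y$)
$q{\left(s,X \right)} = - \frac{12}{7} + s$ ($q{\left(s,X \right)} = s - \frac{12}{7} = - \frac{12}{7} + s$)
$\sqrt{1990 + q{\left(7,G{\left(-4,8 \right)} \right)}} = \sqrt{1990 + \left(- \frac{12}{7} + 7\right)} = \sqrt{1990 + \frac{37}{7}} = \sqrt{\frac{13967}{7}} = \frac{\sqrt{97769}}{7}$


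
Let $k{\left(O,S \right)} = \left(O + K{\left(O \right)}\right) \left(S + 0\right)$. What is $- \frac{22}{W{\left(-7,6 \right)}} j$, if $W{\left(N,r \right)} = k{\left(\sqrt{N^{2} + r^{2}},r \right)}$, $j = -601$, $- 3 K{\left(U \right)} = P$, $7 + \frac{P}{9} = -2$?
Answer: $\frac{59499}{644} - \frac{6611 \sqrt{85}}{1932} \approx 60.842$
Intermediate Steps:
$P = -81$ ($P = -63 + 9 \left(-2\right) = -63 - 18 = -81$)
$K{\left(U \right)} = 27$ ($K{\left(U \right)} = \left(- \frac{1}{3}\right) \left(-81\right) = 27$)
$k{\left(O,S \right)} = S \left(27 + O\right)$ ($k{\left(O,S \right)} = \left(O + 27\right) \left(S + 0\right) = \left(27 + O\right) S = S \left(27 + O\right)$)
$W{\left(N,r \right)} = r \left(27 + \sqrt{N^{2} + r^{2}}\right)$
$- \frac{22}{W{\left(-7,6 \right)}} j = - \frac{22}{6 \left(27 + \sqrt{\left(-7\right)^{2} + 6^{2}}\right)} \left(-601\right) = - \frac{22}{6 \left(27 + \sqrt{49 + 36}\right)} \left(-601\right) = - \frac{22}{6 \left(27 + \sqrt{85}\right)} \left(-601\right) = - \frac{22}{162 + 6 \sqrt{85}} \left(-601\right) = \frac{13222}{162 + 6 \sqrt{85}}$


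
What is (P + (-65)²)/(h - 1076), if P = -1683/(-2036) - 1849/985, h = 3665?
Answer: 2823653897/1730711980 ≈ 1.6315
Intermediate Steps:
P = -2106809/2005460 (P = -1683*(-1/2036) - 1849*1/985 = 1683/2036 - 1849/985 = -2106809/2005460 ≈ -1.0505)
(P + (-65)²)/(h - 1076) = (-2106809/2005460 + (-65)²)/(3665 - 1076) = (-2106809/2005460 + 4225)/2589 = (8470961691/2005460)*(1/2589) = 2823653897/1730711980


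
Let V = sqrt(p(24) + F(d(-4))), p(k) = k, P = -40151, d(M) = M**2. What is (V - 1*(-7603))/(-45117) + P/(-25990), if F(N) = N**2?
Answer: 1613890697/1172590830 - 2*sqrt(70)/45117 ≈ 1.3760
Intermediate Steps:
V = 2*sqrt(70) (V = sqrt(24 + ((-4)**2)**2) = sqrt(24 + 16**2) = sqrt(24 + 256) = sqrt(280) = 2*sqrt(70) ≈ 16.733)
(V - 1*(-7603))/(-45117) + P/(-25990) = (2*sqrt(70) - 1*(-7603))/(-45117) - 40151/(-25990) = (2*sqrt(70) + 7603)*(-1/45117) - 40151*(-1/25990) = (7603 + 2*sqrt(70))*(-1/45117) + 40151/25990 = (-7603/45117 - 2*sqrt(70)/45117) + 40151/25990 = 1613890697/1172590830 - 2*sqrt(70)/45117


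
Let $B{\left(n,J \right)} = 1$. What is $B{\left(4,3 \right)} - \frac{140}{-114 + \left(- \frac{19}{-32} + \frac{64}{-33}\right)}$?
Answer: $\frac{53929}{24361} \approx 2.2137$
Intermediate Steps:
$B{\left(4,3 \right)} - \frac{140}{-114 + \left(- \frac{19}{-32} + \frac{64}{-33}\right)} = 1 - \frac{140}{-114 + \left(- \frac{19}{-32} + \frac{64}{-33}\right)} = 1 - \frac{140}{-114 + \left(\left(-19\right) \left(- \frac{1}{32}\right) + 64 \left(- \frac{1}{33}\right)\right)} = 1 - \frac{140}{-114 + \left(\frac{19}{32} - \frac{64}{33}\right)} = 1 - \frac{140}{-114 - \frac{1421}{1056}} = 1 - \frac{140}{- \frac{121805}{1056}} = 1 - - \frac{29568}{24361} = 1 + \frac{29568}{24361} = \frac{53929}{24361}$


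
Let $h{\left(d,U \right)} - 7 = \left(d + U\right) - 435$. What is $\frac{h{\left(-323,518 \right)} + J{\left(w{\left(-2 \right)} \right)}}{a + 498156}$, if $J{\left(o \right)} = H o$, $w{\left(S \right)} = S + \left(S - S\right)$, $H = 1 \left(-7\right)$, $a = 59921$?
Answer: $- \frac{219}{558077} \approx -0.00039242$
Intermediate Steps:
$H = -7$
$w{\left(S \right)} = S$ ($w{\left(S \right)} = S + 0 = S$)
$h{\left(d,U \right)} = -428 + U + d$ ($h{\left(d,U \right)} = 7 - \left(435 - U - d\right) = 7 + \left(-435 + U + d\right) = -428 + U + d$)
$J{\left(o \right)} = - 7 o$
$\frac{h{\left(-323,518 \right)} + J{\left(w{\left(-2 \right)} \right)}}{a + 498156} = \frac{\left(-428 + 518 - 323\right) - -14}{59921 + 498156} = \frac{-233 + 14}{558077} = \left(-219\right) \frac{1}{558077} = - \frac{219}{558077}$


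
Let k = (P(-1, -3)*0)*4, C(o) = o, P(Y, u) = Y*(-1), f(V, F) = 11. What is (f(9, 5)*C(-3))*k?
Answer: 0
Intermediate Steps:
P(Y, u) = -Y
k = 0 (k = (-1*(-1)*0)*4 = (1*0)*4 = 0*4 = 0)
(f(9, 5)*C(-3))*k = (11*(-3))*0 = -33*0 = 0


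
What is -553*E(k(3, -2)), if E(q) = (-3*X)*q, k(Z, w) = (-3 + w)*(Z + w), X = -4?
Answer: 33180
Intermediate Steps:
E(q) = 12*q (E(q) = (-3*(-4))*q = 12*q)
-553*E(k(3, -2)) = -6636*((-2)**2 - 3*3 - 3*(-2) + 3*(-2)) = -6636*(4 - 9 + 6 - 6) = -6636*(-5) = -553*(-60) = 33180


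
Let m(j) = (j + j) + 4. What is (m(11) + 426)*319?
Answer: 144188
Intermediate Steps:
m(j) = 4 + 2*j (m(j) = 2*j + 4 = 4 + 2*j)
(m(11) + 426)*319 = ((4 + 2*11) + 426)*319 = ((4 + 22) + 426)*319 = (26 + 426)*319 = 452*319 = 144188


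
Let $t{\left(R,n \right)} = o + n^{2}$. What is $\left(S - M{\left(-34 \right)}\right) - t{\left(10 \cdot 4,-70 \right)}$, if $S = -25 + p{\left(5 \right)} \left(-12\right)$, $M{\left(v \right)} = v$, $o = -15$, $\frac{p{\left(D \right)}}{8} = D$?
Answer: $-5356$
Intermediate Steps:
$p{\left(D \right)} = 8 D$
$S = -505$ ($S = -25 + 8 \cdot 5 \left(-12\right) = -25 + 40 \left(-12\right) = -25 - 480 = -505$)
$t{\left(R,n \right)} = -15 + n^{2}$
$\left(S - M{\left(-34 \right)}\right) - t{\left(10 \cdot 4,-70 \right)} = \left(-505 - -34\right) - \left(-15 + \left(-70\right)^{2}\right) = \left(-505 + 34\right) - \left(-15 + 4900\right) = -471 - 4885 = -5356$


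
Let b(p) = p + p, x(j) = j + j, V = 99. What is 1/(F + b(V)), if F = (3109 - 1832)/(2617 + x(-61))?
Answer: 2495/495287 ≈ 0.0050375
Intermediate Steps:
x(j) = 2*j
F = 1277/2495 (F = (3109 - 1832)/(2617 + 2*(-61)) = 1277/(2617 - 122) = 1277/2495 ≈ 0.51182)
b(p) = 2*p
1/(F + b(V)) = 1/(1277/2495 + 2*99) = 1/(1277/2495 + 198) = 1/(495287/2495) = 2495/495287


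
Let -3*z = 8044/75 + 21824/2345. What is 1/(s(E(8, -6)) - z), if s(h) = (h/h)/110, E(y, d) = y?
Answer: 2321550/90221017 ≈ 0.025732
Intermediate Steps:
s(h) = 1/110 (s(h) = 1*(1/110) = 1/110)
z = -4099996/105525 (z = -(8044/75 + 21824/2345)/3 = -⅓*4099996/35175 = -4099996/105525 ≈ -38.853)
1/(s(E(8, -6)) - z) = 1/(1/110 - 1*(-4099996/105525)) = 1/(1/110 + 4099996/105525) = 1/(90221017/2321550) = 2321550/90221017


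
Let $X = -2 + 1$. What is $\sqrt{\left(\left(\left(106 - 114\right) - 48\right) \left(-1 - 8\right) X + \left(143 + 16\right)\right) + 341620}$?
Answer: $5 \sqrt{13651} \approx 584.19$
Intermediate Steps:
$X = -1$
$\sqrt{\left(\left(\left(106 - 114\right) - 48\right) \left(-1 - 8\right) X + \left(143 + 16\right)\right) + 341620} = \sqrt{\left(\left(\left(106 - 114\right) - 48\right) \left(-1 - 8\right) \left(-1\right) + \left(143 + 16\right)\right) + 341620} = \sqrt{\left(\left(-8 - 48\right) \left(\left(-9\right) \left(-1\right)\right) + 159\right) + 341620} = \sqrt{\left(\left(-56\right) 9 + 159\right) + 341620} = \sqrt{\left(-504 + 159\right) + 341620} = \sqrt{-345 + 341620} = \sqrt{341275} = 5 \sqrt{13651}$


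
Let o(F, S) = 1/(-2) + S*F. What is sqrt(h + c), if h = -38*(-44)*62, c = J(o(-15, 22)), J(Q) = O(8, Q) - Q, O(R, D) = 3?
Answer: sqrt(415990)/2 ≈ 322.49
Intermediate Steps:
o(F, S) = -1/2 + F*S
J(Q) = 3 - Q
c = 667/2 (c = 3 - (-1/2 - 15*22) = 3 - (-1/2 - 330) = 3 - 1*(-661/2) = 3 + 661/2 = 667/2 ≈ 333.50)
h = 103664 (h = 1672*62 = 103664)
sqrt(h + c) = sqrt(103664 + 667/2) = sqrt(207995/2) = sqrt(415990)/2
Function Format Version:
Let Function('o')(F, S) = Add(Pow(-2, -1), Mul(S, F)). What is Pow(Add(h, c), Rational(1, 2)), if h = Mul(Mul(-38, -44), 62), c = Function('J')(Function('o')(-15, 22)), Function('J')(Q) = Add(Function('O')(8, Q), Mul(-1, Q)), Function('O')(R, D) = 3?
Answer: Mul(Rational(1, 2), Pow(415990, Rational(1, 2))) ≈ 322.49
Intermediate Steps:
Function('o')(F, S) = Add(Rational(-1, 2), Mul(F, S))
Function('J')(Q) = Add(3, Mul(-1, Q))
c = Rational(667, 2) (c = Add(3, Mul(-1, Add(Rational(-1, 2), Mul(-15, 22)))) = Add(3, Mul(-1, Add(Rational(-1, 2), -330))) = Add(3, Mul(-1, Rational(-661, 2))) = Add(3, Rational(661, 2)) = Rational(667, 2) ≈ 333.50)
h = 103664 (h = Mul(1672, 62) = 103664)
Pow(Add(h, c), Rational(1, 2)) = Pow(Add(103664, Rational(667, 2)), Rational(1, 2)) = Pow(Rational(207995, 2), Rational(1, 2)) = Mul(Rational(1, 2), Pow(415990, Rational(1, 2)))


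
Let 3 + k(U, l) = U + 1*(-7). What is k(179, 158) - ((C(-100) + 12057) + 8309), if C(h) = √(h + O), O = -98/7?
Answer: -20197 - I*√114 ≈ -20197.0 - 10.677*I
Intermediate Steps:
O = -14 (O = -98*⅐ = -14)
C(h) = √(-14 + h) (C(h) = √(h - 14) = √(-14 + h))
k(U, l) = -10 + U (k(U, l) = -3 + (U + 1*(-7)) = -3 + (U - 7) = -3 + (-7 + U) = -10 + U)
k(179, 158) - ((C(-100) + 12057) + 8309) = (-10 + 179) - ((√(-14 - 100) + 12057) + 8309) = 169 - ((√(-114) + 12057) + 8309) = 169 - ((I*√114 + 12057) + 8309) = 169 - ((12057 + I*√114) + 8309) = 169 - (20366 + I*√114) = 169 + (-20366 - I*√114) = -20197 - I*√114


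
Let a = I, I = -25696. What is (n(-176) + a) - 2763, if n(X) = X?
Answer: -28635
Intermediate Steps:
a = -25696
(n(-176) + a) - 2763 = (-176 - 25696) - 2763 = -25872 - 2763 = -28635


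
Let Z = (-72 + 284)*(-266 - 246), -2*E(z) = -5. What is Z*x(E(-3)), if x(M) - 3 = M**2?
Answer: -1004032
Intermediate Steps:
E(z) = 5/2 (E(z) = -1/2*(-5) = 5/2)
x(M) = 3 + M**2
Z = -108544 (Z = 212*(-512) = -108544)
Z*x(E(-3)) = -108544*(3 + (5/2)**2) = -108544*(3 + 25/4) = -108544*37/4 = -1004032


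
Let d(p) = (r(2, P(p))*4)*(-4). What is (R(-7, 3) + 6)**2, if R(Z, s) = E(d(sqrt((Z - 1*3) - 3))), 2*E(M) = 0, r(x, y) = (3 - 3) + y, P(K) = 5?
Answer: 36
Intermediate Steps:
r(x, y) = y (r(x, y) = 0 + y = y)
d(p) = -80 (d(p) = (5*4)*(-4) = 20*(-4) = -80)
E(M) = 0 (E(M) = (1/2)*0 = 0)
R(Z, s) = 0
(R(-7, 3) + 6)**2 = (0 + 6)**2 = 6**2 = 36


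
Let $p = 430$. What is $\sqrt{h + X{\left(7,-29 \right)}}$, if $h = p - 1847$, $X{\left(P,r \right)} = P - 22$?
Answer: $2 i \sqrt{358} \approx 37.842 i$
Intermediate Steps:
$X{\left(P,r \right)} = -22 + P$ ($X{\left(P,r \right)} = P - 22 = -22 + P$)
$h = -1417$ ($h = 430 - 1847 = -1417$)
$\sqrt{h + X{\left(7,-29 \right)}} = \sqrt{-1417 + \left(-22 + 7\right)} = \sqrt{-1417 - 15} = \sqrt{-1432} = 2 i \sqrt{358}$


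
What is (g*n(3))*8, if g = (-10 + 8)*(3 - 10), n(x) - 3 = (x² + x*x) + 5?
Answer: 2912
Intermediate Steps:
n(x) = 8 + 2*x² (n(x) = 3 + ((x² + x*x) + 5) = 3 + ((x² + x²) + 5) = 3 + (2*x² + 5) = 3 + (5 + 2*x²) = 8 + 2*x²)
g = 14 (g = -2*(-7) = 14)
(g*n(3))*8 = (14*(8 + 2*3²))*8 = (14*(8 + 2*9))*8 = (14*(8 + 18))*8 = (14*26)*8 = 364*8 = 2912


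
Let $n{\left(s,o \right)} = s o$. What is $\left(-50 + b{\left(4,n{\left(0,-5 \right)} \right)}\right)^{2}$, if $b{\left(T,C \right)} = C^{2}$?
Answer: $2500$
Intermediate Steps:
$n{\left(s,o \right)} = o s$
$\left(-50 + b{\left(4,n{\left(0,-5 \right)} \right)}\right)^{2} = \left(-50 + \left(\left(-5\right) 0\right)^{2}\right)^{2} = \left(-50 + 0^{2}\right)^{2} = \left(-50 + 0\right)^{2} = \left(-50\right)^{2} = 2500$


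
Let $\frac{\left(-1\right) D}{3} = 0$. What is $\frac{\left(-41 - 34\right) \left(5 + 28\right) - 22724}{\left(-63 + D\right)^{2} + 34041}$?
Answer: $- \frac{25199}{38010} \approx -0.66296$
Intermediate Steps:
$D = 0$ ($D = \left(-3\right) 0 = 0$)
$\frac{\left(-41 - 34\right) \left(5 + 28\right) - 22724}{\left(-63 + D\right)^{2} + 34041} = \frac{\left(-41 - 34\right) \left(5 + 28\right) - 22724}{\left(-63 + 0\right)^{2} + 34041} = \frac{\left(-75\right) 33 - 22724}{\left(-63\right)^{2} + 34041} = \frac{-2475 - 22724}{3969 + 34041} = - \frac{25199}{38010}$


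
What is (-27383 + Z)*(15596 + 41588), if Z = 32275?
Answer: 279744128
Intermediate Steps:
(-27383 + Z)*(15596 + 41588) = (-27383 + 32275)*(15596 + 41588) = 4892*57184 = 279744128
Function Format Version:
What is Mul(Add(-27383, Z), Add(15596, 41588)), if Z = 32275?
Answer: 279744128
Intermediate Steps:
Mul(Add(-27383, Z), Add(15596, 41588)) = Mul(Add(-27383, 32275), Add(15596, 41588)) = Mul(4892, 57184) = 279744128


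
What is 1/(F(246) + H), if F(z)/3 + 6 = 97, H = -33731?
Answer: -1/33458 ≈ -2.9888e-5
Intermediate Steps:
F(z) = 273 (F(z) = -18 + 3*97 = -18 + 291 = 273)
1/(F(246) + H) = 1/(273 - 33731) = 1/(-33458) = -1/33458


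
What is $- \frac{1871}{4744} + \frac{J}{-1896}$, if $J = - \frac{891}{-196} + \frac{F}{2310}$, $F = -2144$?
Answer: $- \frac{182402653}{460262880} \approx -0.3963$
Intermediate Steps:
$J = \frac{116999}{32340}$ ($J = - \frac{891}{-196} - \frac{2144}{2310} = \left(-891\right) \left(- \frac{1}{196}\right) - \frac{1072}{1155} = \frac{891}{196} - \frac{1072}{1155} = \frac{116999}{32340} \approx 3.6178$)
$- \frac{1871}{4744} + \frac{J}{-1896} = - \frac{1871}{4744} + \frac{116999}{32340 \left(-1896\right)} = \left(-1871\right) \frac{1}{4744} + \frac{116999}{32340} \left(- \frac{1}{1896}\right) = - \frac{1871}{4744} - \frac{1481}{776160} = - \frac{182402653}{460262880}$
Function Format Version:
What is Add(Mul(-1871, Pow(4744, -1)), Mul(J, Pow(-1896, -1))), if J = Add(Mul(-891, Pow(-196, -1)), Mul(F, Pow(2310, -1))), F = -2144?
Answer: Rational(-182402653, 460262880) ≈ -0.39630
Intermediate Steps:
J = Rational(116999, 32340) (J = Add(Mul(-891, Pow(-196, -1)), Mul(-2144, Pow(2310, -1))) = Add(Mul(-891, Rational(-1, 196)), Mul(-2144, Rational(1, 2310))) = Add(Rational(891, 196), Rational(-1072, 1155)) = Rational(116999, 32340) ≈ 3.6178)
Add(Mul(-1871, Pow(4744, -1)), Mul(J, Pow(-1896, -1))) = Add(Mul(-1871, Pow(4744, -1)), Mul(Rational(116999, 32340), Pow(-1896, -1))) = Add(Mul(-1871, Rational(1, 4744)), Mul(Rational(116999, 32340), Rational(-1, 1896))) = Add(Rational(-1871, 4744), Rational(-1481, 776160)) = Rational(-182402653, 460262880)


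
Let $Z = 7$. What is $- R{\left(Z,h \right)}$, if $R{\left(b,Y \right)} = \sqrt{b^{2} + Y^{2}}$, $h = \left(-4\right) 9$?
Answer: $- \sqrt{1345} \approx -36.674$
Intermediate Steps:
$h = -36$
$R{\left(b,Y \right)} = \sqrt{Y^{2} + b^{2}}$
$- R{\left(Z,h \right)} = - \sqrt{\left(-36\right)^{2} + 7^{2}} = - \sqrt{1296 + 49} = - \sqrt{1345}$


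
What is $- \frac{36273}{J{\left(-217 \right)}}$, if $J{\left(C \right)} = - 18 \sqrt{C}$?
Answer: $- \frac{12091 i \sqrt{217}}{1302} \approx - 136.8 i$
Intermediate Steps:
$- \frac{36273}{J{\left(-217 \right)}} = - \frac{36273}{\left(-18\right) \sqrt{-217}} = - \frac{36273}{\left(-18\right) i \sqrt{217}} = - 36273 \frac{i \sqrt{217}}{3906} = - \frac{12091 i \sqrt{217}}{1302}$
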